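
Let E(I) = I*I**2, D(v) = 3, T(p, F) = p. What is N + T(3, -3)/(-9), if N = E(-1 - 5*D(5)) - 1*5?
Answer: -12304/3 ≈ -4101.3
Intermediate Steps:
E(I) = I**3
N = -4101 (N = (-1 - 5*3)**3 - 1*5 = (-1 - 15)**3 - 5 = (-16)**3 - 5 = -4096 - 5 = -4101)
N + T(3, -3)/(-9) = -4101 + 3/(-9) = -4101 - 1/9*3 = -4101 - 1/3 = -12304/3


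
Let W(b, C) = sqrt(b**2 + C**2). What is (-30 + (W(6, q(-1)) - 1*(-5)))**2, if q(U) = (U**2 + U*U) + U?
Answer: (25 - sqrt(37))**2 ≈ 357.86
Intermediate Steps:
q(U) = U + 2*U**2 (q(U) = (U**2 + U**2) + U = 2*U**2 + U = U + 2*U**2)
W(b, C) = sqrt(C**2 + b**2)
(-30 + (W(6, q(-1)) - 1*(-5)))**2 = (-30 + (sqrt((-(1 + 2*(-1)))**2 + 6**2) - 1*(-5)))**2 = (-30 + (sqrt((-(1 - 2))**2 + 36) + 5))**2 = (-30 + (sqrt((-1*(-1))**2 + 36) + 5))**2 = (-30 + (sqrt(1**2 + 36) + 5))**2 = (-30 + (sqrt(1 + 36) + 5))**2 = (-30 + (sqrt(37) + 5))**2 = (-30 + (5 + sqrt(37)))**2 = (-25 + sqrt(37))**2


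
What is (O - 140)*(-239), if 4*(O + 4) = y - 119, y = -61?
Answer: 45171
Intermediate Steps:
O = -49 (O = -4 + (-61 - 119)/4 = -4 + (¼)*(-180) = -4 - 45 = -49)
(O - 140)*(-239) = (-49 - 140)*(-239) = -189*(-239) = 45171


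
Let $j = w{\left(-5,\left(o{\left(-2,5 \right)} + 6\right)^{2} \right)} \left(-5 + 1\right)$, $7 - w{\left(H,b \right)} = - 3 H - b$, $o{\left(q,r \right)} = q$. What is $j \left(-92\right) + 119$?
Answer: $3063$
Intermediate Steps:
$w{\left(H,b \right)} = 7 + b + 3 H$ ($w{\left(H,b \right)} = 7 - \left(- 3 H - b\right) = 7 - \left(- b - 3 H\right) = 7 + \left(b + 3 H\right) = 7 + b + 3 H$)
$j = -32$ ($j = \left(7 + \left(-2 + 6\right)^{2} + 3 \left(-5\right)\right) \left(-5 + 1\right) = \left(7 + 4^{2} - 15\right) \left(-4\right) = \left(7 + 16 - 15\right) \left(-4\right) = 8 \left(-4\right) = -32$)
$j \left(-92\right) + 119 = \left(-32\right) \left(-92\right) + 119 = 2944 + 119 = 3063$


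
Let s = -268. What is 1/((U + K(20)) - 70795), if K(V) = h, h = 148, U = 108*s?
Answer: -1/99591 ≈ -1.0041e-5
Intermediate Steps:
U = -28944 (U = 108*(-268) = -28944)
K(V) = 148
1/((U + K(20)) - 70795) = 1/((-28944 + 148) - 70795) = 1/(-28796 - 70795) = 1/(-99591) = -1/99591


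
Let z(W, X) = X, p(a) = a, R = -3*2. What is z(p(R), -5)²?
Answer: 25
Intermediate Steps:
R = -6
z(p(R), -5)² = (-5)² = 25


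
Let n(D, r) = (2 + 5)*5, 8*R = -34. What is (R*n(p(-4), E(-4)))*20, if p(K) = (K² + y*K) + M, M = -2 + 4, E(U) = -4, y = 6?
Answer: -2975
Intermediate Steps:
R = -17/4 (R = (⅛)*(-34) = -17/4 ≈ -4.2500)
M = 2
p(K) = 2 + K² + 6*K (p(K) = (K² + 6*K) + 2 = 2 + K² + 6*K)
n(D, r) = 35 (n(D, r) = 7*5 = 35)
(R*n(p(-4), E(-4)))*20 = -17/4*35*20 = -595/4*20 = -2975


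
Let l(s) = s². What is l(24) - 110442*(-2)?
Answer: 221460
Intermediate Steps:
l(24) - 110442*(-2) = 24² - 110442*(-2) = 576 - 1398*(-158) = 576 + 220884 = 221460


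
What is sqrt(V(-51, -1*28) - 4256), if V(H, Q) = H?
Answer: I*sqrt(4307) ≈ 65.628*I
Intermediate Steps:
sqrt(V(-51, -1*28) - 4256) = sqrt(-51 - 4256) = sqrt(-4307) = I*sqrt(4307)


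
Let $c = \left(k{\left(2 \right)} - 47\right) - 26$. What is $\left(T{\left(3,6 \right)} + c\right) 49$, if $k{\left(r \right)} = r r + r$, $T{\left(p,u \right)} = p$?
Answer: $-3136$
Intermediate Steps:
$k{\left(r \right)} = r + r^{2}$ ($k{\left(r \right)} = r^{2} + r = r + r^{2}$)
$c = -67$ ($c = \left(2 \left(1 + 2\right) - 47\right) - 26 = \left(2 \cdot 3 - 47\right) - 26 = \left(6 - 47\right) - 26 = -41 - 26 = -67$)
$\left(T{\left(3,6 \right)} + c\right) 49 = \left(3 - 67\right) 49 = \left(-64\right) 49 = -3136$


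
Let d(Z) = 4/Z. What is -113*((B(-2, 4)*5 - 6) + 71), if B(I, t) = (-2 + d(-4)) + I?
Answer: -4520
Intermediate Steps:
B(I, t) = -3 + I (B(I, t) = (-2 + 4/(-4)) + I = (-2 + 4*(-1/4)) + I = (-2 - 1) + I = -3 + I)
-113*((B(-2, 4)*5 - 6) + 71) = -113*(((-3 - 2)*5 - 6) + 71) = -113*((-5*5 - 6) + 71) = -113*((-25 - 6) + 71) = -113*(-31 + 71) = -113*40 = -4520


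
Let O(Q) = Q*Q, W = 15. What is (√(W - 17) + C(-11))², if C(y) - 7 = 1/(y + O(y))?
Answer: 570241/12100 + 771*I*√2/55 ≈ 47.127 + 19.825*I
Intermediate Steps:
O(Q) = Q²
C(y) = 7 + 1/(y + y²)
(√(W - 17) + C(-11))² = (√(15 - 17) + (1 + 7*(-11) + 7*(-11)²)/((-11)*(1 - 11)))² = (√(-2) - 1/11*(1 - 77 + 7*121)/(-10))² = (I*√2 - 1/11*(-⅒)*(1 - 77 + 847))² = (I*√2 - 1/11*(-⅒)*771)² = (I*√2 + 771/110)² = (771/110 + I*√2)²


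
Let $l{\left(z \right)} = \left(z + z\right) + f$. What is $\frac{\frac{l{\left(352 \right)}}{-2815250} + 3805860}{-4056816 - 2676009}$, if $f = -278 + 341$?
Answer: $- \frac{10714447364233}{18954585581250} \approx -0.56527$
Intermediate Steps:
$f = 63$
$l{\left(z \right)} = 63 + 2 z$ ($l{\left(z \right)} = \left(z + z\right) + 63 = 2 z + 63 = 63 + 2 z$)
$\frac{\frac{l{\left(352 \right)}}{-2815250} + 3805860}{-4056816 - 2676009} = \frac{\frac{63 + 2 \cdot 352}{-2815250} + 3805860}{-4056816 - 2676009} = \frac{\left(63 + 704\right) \left(- \frac{1}{2815250}\right) + 3805860}{-6732825} = \left(767 \left(- \frac{1}{2815250}\right) + 3805860\right) \left(- \frac{1}{6732825}\right) = \left(- \frac{767}{2815250} + 3805860\right) \left(- \frac{1}{6732825}\right) = \frac{10714447364233}{2815250} \left(- \frac{1}{6732825}\right) = - \frac{10714447364233}{18954585581250}$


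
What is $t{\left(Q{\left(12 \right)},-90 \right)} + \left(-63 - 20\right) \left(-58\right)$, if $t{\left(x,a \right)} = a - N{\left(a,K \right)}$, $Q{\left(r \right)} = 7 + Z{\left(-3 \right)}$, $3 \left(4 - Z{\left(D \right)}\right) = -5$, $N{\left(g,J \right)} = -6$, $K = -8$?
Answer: $4730$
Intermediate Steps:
$Z{\left(D \right)} = \frac{17}{3}$ ($Z{\left(D \right)} = 4 - - \frac{5}{3} = 4 + \frac{5}{3} = \frac{17}{3}$)
$Q{\left(r \right)} = \frac{38}{3}$ ($Q{\left(r \right)} = 7 + \frac{17}{3} = \frac{38}{3}$)
$t{\left(x,a \right)} = 6 + a$ ($t{\left(x,a \right)} = a - -6 = a + 6 = 6 + a$)
$t{\left(Q{\left(12 \right)},-90 \right)} + \left(-63 - 20\right) \left(-58\right) = \left(6 - 90\right) + \left(-63 - 20\right) \left(-58\right) = -84 - -4814 = -84 + 4814 = 4730$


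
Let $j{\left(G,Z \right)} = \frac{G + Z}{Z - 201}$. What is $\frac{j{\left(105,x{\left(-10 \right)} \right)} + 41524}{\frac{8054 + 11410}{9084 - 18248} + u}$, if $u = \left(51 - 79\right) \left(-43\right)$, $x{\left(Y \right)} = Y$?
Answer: $\frac{20072525479}{580988078} \approx 34.549$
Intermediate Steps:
$j{\left(G,Z \right)} = \frac{G + Z}{-201 + Z}$
$u = 1204$ ($u = \left(-28\right) \left(-43\right) = 1204$)
$\frac{j{\left(105,x{\left(-10 \right)} \right)} + 41524}{\frac{8054 + 11410}{9084 - 18248} + u} = \frac{\frac{105 - 10}{-201 - 10} + 41524}{\frac{8054 + 11410}{9084 - 18248} + 1204} = \frac{\frac{1}{-211} \cdot 95 + 41524}{\frac{19464}{-9164} + 1204} = \frac{\left(- \frac{1}{211}\right) 95 + 41524}{19464 \left(- \frac{1}{9164}\right) + 1204} = \frac{- \frac{95}{211} + 41524}{- \frac{4866}{2291} + 1204} = \frac{8761469}{211 \cdot \frac{2753498}{2291}} = \frac{8761469}{211} \cdot \frac{2291}{2753498} = \frac{20072525479}{580988078}$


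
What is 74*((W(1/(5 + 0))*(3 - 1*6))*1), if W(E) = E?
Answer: -222/5 ≈ -44.400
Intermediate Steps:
74*((W(1/(5 + 0))*(3 - 1*6))*1) = 74*(((3 - 1*6)/(5 + 0))*1) = 74*(((3 - 6)/5)*1) = 74*(((⅕)*(-3))*1) = 74*(-⅗*1) = 74*(-⅗) = -222/5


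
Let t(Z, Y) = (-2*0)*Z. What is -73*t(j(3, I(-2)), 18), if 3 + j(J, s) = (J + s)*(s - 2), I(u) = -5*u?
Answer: 0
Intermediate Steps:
j(J, s) = -3 + (-2 + s)*(J + s) (j(J, s) = -3 + (J + s)*(s - 2) = -3 + (J + s)*(-2 + s) = -3 + (-2 + s)*(J + s))
t(Z, Y) = 0 (t(Z, Y) = 0*Z = 0)
-73*t(j(3, I(-2)), 18) = -73*0 = 0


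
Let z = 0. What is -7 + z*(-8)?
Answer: -7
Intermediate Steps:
-7 + z*(-8) = -7 + 0*(-8) = -7 + 0 = -7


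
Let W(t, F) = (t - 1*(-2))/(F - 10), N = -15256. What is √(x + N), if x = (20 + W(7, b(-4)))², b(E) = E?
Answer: I*√2916735/14 ≈ 121.99*I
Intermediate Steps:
W(t, F) = (2 + t)/(-10 + F) (W(t, F) = (t + 2)/(-10 + F) = (2 + t)/(-10 + F))
x = 73441/196 (x = (20 + (2 + 7)/(-10 - 4))² = (20 + 9/(-14))² = (20 - 1/14*9)² = (20 - 9/14)² = (271/14)² = 73441/196 ≈ 374.70)
√(x + N) = √(73441/196 - 15256) = √(-2916735/196) = I*√2916735/14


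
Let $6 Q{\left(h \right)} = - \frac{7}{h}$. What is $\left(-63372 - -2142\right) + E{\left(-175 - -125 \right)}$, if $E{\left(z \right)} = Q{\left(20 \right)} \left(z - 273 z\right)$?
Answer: $- \frac{186070}{3} \approx -62023.0$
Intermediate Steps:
$Q{\left(h \right)} = - \frac{7}{6 h}$ ($Q{\left(h \right)} = \frac{\left(-7\right) \frac{1}{h}}{6} = - \frac{7}{6 h}$)
$E{\left(z \right)} = \frac{238 z}{15}$ ($E{\left(z \right)} = - \frac{7}{6 \cdot 20} \left(z - 273 z\right) = \left(- \frac{7}{6}\right) \frac{1}{20} \left(- 272 z\right) = - \frac{7 \left(- 272 z\right)}{120} = \frac{238 z}{15}$)
$\left(-63372 - -2142\right) + E{\left(-175 - -125 \right)} = \left(-63372 - -2142\right) + \frac{238 \left(-175 - -125\right)}{15} = \left(-63372 + 2142\right) + \frac{238 \left(-175 + 125\right)}{15} = -61230 + \frac{238}{15} \left(-50\right) = -61230 - \frac{2380}{3} = - \frac{186070}{3}$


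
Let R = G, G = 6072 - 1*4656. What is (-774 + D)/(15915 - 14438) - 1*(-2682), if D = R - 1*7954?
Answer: 3954002/1477 ≈ 2677.1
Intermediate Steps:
G = 1416 (G = 6072 - 4656 = 1416)
R = 1416
D = -6538 (D = 1416 - 1*7954 = 1416 - 7954 = -6538)
(-774 + D)/(15915 - 14438) - 1*(-2682) = (-774 - 6538)/(15915 - 14438) - 1*(-2682) = -7312/1477 + 2682 = 3954002/1477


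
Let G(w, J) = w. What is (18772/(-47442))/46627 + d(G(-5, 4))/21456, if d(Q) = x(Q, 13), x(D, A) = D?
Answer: -1910527117/7910391407184 ≈ -0.00024152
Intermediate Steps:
d(Q) = Q
(18772/(-47442))/46627 + d(G(-5, 4))/21456 = (18772/(-47442))/46627 - 5/21456 = (18772*(-1/47442))*(1/46627) - 5*1/21456 = -9386/23721*1/46627 - 5/21456 = -9386/1106039067 - 5/21456 = -1910527117/7910391407184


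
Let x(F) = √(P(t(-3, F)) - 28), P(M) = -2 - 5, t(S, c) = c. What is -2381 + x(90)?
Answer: -2381 + I*√35 ≈ -2381.0 + 5.9161*I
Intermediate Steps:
P(M) = -7
x(F) = I*√35 (x(F) = √(-7 - 28) = √(-35) = I*√35)
-2381 + x(90) = -2381 + I*√35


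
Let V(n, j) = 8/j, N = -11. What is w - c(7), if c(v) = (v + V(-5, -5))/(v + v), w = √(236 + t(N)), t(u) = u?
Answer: 1023/70 ≈ 14.614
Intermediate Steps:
w = 15 (w = √(236 - 11) = √225 = 15)
c(v) = (-8/5 + v)/(2*v) (c(v) = (v + 8/(-5))/(v + v) = (v + 8*(-⅕))/((2*v)) = (v - 8/5)*(1/(2*v)) = (-8/5 + v)*(1/(2*v)) = (-8/5 + v)/(2*v))
w - c(7) = 15 - (-8 + 5*7)/(10*7) = 15 - (-8 + 35)/(10*7) = 15 - 27/(10*7) = 15 - 1*27/70 = 15 - 27/70 = 1023/70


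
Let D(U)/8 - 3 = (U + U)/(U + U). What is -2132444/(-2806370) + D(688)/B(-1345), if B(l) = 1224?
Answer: 168744706/214687305 ≈ 0.78600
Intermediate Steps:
D(U) = 32 (D(U) = 24 + 8*((U + U)/(U + U)) = 24 + 8*((2*U)/((2*U))) = 24 + 8*((2*U)*(1/(2*U))) = 24 + 8*1 = 24 + 8 = 32)
-2132444/(-2806370) + D(688)/B(-1345) = -2132444/(-2806370) + 32/1224 = -2132444*(-1/2806370) + 32*(1/1224) = 1066222/1403185 + 4/153 = 168744706/214687305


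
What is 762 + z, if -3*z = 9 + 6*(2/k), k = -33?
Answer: 25051/33 ≈ 759.12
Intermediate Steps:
z = -95/33 (z = -(9 + 6*(2/(-33)))/3 = -(9 + 6*(2*(-1/33)))/3 = -(9 + 6*(-2/33))/3 = -(9 - 4/11)/3 = -⅓*95/11 = -95/33 ≈ -2.8788)
762 + z = 762 - 95/33 = 25051/33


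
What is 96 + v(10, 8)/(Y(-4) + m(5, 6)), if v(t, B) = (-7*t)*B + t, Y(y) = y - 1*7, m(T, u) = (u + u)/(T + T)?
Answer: 7454/49 ≈ 152.12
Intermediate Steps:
m(T, u) = u/T (m(T, u) = (2*u)/((2*T)) = (2*u)*(1/(2*T)) = u/T)
Y(y) = -7 + y (Y(y) = y - 7 = -7 + y)
v(t, B) = t - 7*B*t (v(t, B) = -7*B*t + t = t - 7*B*t)
96 + v(10, 8)/(Y(-4) + m(5, 6)) = 96 + (10*(1 - 7*8))/((-7 - 4) + 6/5) = 96 + (10*(1 - 56))/(-11 + 6*(⅕)) = 96 + (10*(-55))/(-11 + 6/5) = 96 - 550/(-49/5) = 96 - 5/49*(-550) = 96 + 2750/49 = 7454/49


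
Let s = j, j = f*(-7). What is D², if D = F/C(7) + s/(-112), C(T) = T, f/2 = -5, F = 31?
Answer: 45369/3136 ≈ 14.467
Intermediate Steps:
f = -10 (f = 2*(-5) = -10)
j = 70 (j = -10*(-7) = 70)
s = 70
D = 213/56 (D = 31/7 + 70/(-112) = 31*(⅐) + 70*(-1/112) = 31/7 - 5/8 = 213/56 ≈ 3.8036)
D² = (213/56)² = 45369/3136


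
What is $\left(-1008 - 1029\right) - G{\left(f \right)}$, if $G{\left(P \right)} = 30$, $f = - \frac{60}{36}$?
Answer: $-2067$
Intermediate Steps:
$f = - \frac{5}{3}$ ($f = \left(-60\right) \frac{1}{36} = - \frac{5}{3} \approx -1.6667$)
$\left(-1008 - 1029\right) - G{\left(f \right)} = \left(-1008 - 1029\right) - 30 = -2037 - 30 = -2067$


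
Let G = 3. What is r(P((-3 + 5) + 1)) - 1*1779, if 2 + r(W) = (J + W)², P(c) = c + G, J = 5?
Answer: -1660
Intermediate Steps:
P(c) = 3 + c (P(c) = c + 3 = 3 + c)
r(W) = -2 + (5 + W)²
r(P((-3 + 5) + 1)) - 1*1779 = (-2 + (5 + (3 + ((-3 + 5) + 1)))²) - 1*1779 = (-2 + (5 + (3 + (2 + 1)))²) - 1779 = (-2 + (5 + (3 + 3))²) - 1779 = (-2 + (5 + 6)²) - 1779 = (-2 + 11²) - 1779 = (-2 + 121) - 1779 = 119 - 1779 = -1660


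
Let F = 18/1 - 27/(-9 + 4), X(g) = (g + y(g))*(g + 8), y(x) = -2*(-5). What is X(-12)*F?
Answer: 936/5 ≈ 187.20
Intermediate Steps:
y(x) = 10
X(g) = (8 + g)*(10 + g) (X(g) = (g + 10)*(g + 8) = (10 + g)*(8 + g) = (8 + g)*(10 + g))
F = 117/5 (F = 18*1 - 27/(-5) = 18 - 27*(-⅕) = 18 + 27/5 = 117/5 ≈ 23.400)
X(-12)*F = (80 + (-12)² + 18*(-12))*(117/5) = (80 + 144 - 216)*(117/5) = 8*(117/5) = 936/5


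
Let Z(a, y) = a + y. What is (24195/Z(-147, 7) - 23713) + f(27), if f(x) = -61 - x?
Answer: -671267/28 ≈ -23974.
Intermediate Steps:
(24195/Z(-147, 7) - 23713) + f(27) = (24195/(-147 + 7) - 23713) + (-61 - 1*27) = (24195/(-140) - 23713) + (-61 - 27) = (24195*(-1/140) - 23713) - 88 = (-4839/28 - 23713) - 88 = -668803/28 - 88 = -671267/28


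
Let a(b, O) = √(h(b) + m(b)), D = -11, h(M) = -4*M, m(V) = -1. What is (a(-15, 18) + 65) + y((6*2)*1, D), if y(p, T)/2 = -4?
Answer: 57 + √59 ≈ 64.681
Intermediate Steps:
y(p, T) = -8 (y(p, T) = 2*(-4) = -8)
a(b, O) = √(-1 - 4*b) (a(b, O) = √(-4*b - 1) = √(-1 - 4*b))
(a(-15, 18) + 65) + y((6*2)*1, D) = (√(-1 - 4*(-15)) + 65) - 8 = (√(-1 + 60) + 65) - 8 = (√59 + 65) - 8 = (65 + √59) - 8 = 57 + √59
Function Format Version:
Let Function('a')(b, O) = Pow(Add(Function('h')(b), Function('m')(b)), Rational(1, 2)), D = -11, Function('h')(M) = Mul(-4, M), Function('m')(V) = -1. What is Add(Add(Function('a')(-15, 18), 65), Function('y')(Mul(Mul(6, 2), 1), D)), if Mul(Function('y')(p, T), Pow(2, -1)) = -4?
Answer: Add(57, Pow(59, Rational(1, 2))) ≈ 64.681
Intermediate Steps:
Function('y')(p, T) = -8 (Function('y')(p, T) = Mul(2, -4) = -8)
Function('a')(b, O) = Pow(Add(-1, Mul(-4, b)), Rational(1, 2)) (Function('a')(b, O) = Pow(Add(Mul(-4, b), -1), Rational(1, 2)) = Pow(Add(-1, Mul(-4, b)), Rational(1, 2)))
Add(Add(Function('a')(-15, 18), 65), Function('y')(Mul(Mul(6, 2), 1), D)) = Add(Add(Pow(Add(-1, Mul(-4, -15)), Rational(1, 2)), 65), -8) = Add(Add(Pow(Add(-1, 60), Rational(1, 2)), 65), -8) = Add(Add(Pow(59, Rational(1, 2)), 65), -8) = Add(Add(65, Pow(59, Rational(1, 2))), -8) = Add(57, Pow(59, Rational(1, 2)))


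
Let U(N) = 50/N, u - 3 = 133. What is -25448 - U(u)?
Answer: -1730489/68 ≈ -25448.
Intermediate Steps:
u = 136 (u = 3 + 133 = 136)
-25448 - U(u) = -25448 - 50/136 = -25448 - 1*25/68 = -25448 - 25/68 = -1730489/68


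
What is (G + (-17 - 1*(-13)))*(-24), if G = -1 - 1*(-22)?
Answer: -408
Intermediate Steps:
G = 21 (G = -1 + 22 = 21)
(G + (-17 - 1*(-13)))*(-24) = (21 + (-17 - 1*(-13)))*(-24) = (21 + (-17 + 13))*(-24) = (21 - 4)*(-24) = 17*(-24) = -408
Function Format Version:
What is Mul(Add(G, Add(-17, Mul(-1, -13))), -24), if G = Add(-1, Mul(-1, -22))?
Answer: -408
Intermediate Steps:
G = 21 (G = Add(-1, 22) = 21)
Mul(Add(G, Add(-17, Mul(-1, -13))), -24) = Mul(Add(21, Add(-17, Mul(-1, -13))), -24) = Mul(Add(21, Add(-17, 13)), -24) = Mul(Add(21, -4), -24) = Mul(17, -24) = -408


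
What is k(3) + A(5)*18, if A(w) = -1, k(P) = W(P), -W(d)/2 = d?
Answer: -24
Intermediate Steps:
W(d) = -2*d
k(P) = -2*P
k(3) + A(5)*18 = -2*3 - 1*18 = -6 - 18 = -24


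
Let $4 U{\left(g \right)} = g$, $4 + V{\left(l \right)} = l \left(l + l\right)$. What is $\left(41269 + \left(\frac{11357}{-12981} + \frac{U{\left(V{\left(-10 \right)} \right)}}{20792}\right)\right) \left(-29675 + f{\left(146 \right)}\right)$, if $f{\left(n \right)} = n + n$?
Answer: $- \frac{327276871331622179}{269900952} \approx -1.2126 \cdot 10^{9}$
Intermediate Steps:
$V{\left(l \right)} = -4 + 2 l^{2}$ ($V{\left(l \right)} = -4 + l \left(l + l\right) = -4 + l 2 l = -4 + 2 l^{2}$)
$f{\left(n \right)} = 2 n$
$U{\left(g \right)} = \frac{g}{4}$
$\left(41269 + \left(\frac{11357}{-12981} + \frac{U{\left(V{\left(-10 \right)} \right)}}{20792}\right)\right) \left(-29675 + f{\left(146 \right)}\right) = \left(41269 + \left(\frac{11357}{-12981} + \frac{\frac{1}{4} \left(-4 + 2 \left(-10\right)^{2}\right)}{20792}\right)\right) \left(-29675 + 2 \cdot 146\right) = \left(41269 + \left(11357 \left(- \frac{1}{12981}\right) + \frac{-4 + 2 \cdot 100}{4} \cdot \frac{1}{20792}\right)\right) \left(-29675 + 292\right) = \left(41269 - \left(\frac{11357}{12981} - \frac{-4 + 200}{4} \cdot \frac{1}{20792}\right)\right) \left(-29383\right) = \left(41269 - \left(\frac{11357}{12981} - \frac{1}{4} \cdot 196 \cdot \frac{1}{20792}\right)\right) \left(-29383\right) = \left(41269 + \left(- \frac{11357}{12981} + 49 \cdot \frac{1}{20792}\right)\right) \left(-29383\right) = \left(41269 + \left(- \frac{11357}{12981} + \frac{49}{20792}\right)\right) \left(-29383\right) = \left(41269 - \frac{235498675}{269900952}\right) \left(-29383\right) = \frac{11138306889413}{269900952} \left(-29383\right) = - \frac{327276871331622179}{269900952}$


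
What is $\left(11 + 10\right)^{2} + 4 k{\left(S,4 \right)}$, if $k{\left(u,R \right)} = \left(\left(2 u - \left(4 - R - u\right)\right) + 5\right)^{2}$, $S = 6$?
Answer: $2557$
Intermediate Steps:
$k{\left(u,R \right)} = \left(1 + R + 3 u\right)^{2}$ ($k{\left(u,R \right)} = \left(\left(2 u - \left(4 - R - u\right)\right) + 5\right)^{2} = \left(\left(2 u + \left(-4 + R + u\right)\right) + 5\right)^{2} = \left(\left(-4 + R + 3 u\right) + 5\right)^{2} = \left(1 + R + 3 u\right)^{2}$)
$\left(11 + 10\right)^{2} + 4 k{\left(S,4 \right)} = \left(11 + 10\right)^{2} + 4 \left(1 + 4 + 3 \cdot 6\right)^{2} = 21^{2} + 4 \left(1 + 4 + 18\right)^{2} = 441 + 4 \cdot 23^{2} = 441 + 4 \cdot 529 = 441 + 2116 = 2557$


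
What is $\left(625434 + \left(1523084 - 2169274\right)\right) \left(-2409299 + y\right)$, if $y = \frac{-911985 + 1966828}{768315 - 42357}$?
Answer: $\frac{18151628743200422}{362979} \approx 5.0007 \cdot 10^{10}$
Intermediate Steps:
$y = \frac{1054843}{725958} \approx 1.453$
$\left(625434 + \left(1523084 - 2169274\right)\right) \left(-2409299 + y\right) = \left(625434 + \left(1523084 - 2169274\right)\right) \left(-2409299 + \frac{1054843}{725958}\right) = \left(625434 - 646190\right) \left(- \frac{1749048828599}{725958}\right) = \left(-20756\right) \left(- \frac{1749048828599}{725958}\right) = \frac{18151628743200422}{362979}$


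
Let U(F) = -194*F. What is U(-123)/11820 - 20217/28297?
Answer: 72709679/55745090 ≈ 1.3043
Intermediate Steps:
U(-123)/11820 - 20217/28297 = -194*(-123)/11820 - 20217/28297 = 23862*(1/11820) - 20217*1/28297 = 3977/1970 - 20217/28297 = 72709679/55745090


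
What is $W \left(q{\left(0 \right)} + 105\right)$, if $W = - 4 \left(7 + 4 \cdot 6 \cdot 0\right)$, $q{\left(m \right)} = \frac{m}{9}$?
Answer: $-2940$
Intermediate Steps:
$q{\left(m \right)} = \frac{m}{9}$ ($q{\left(m \right)} = m \frac{1}{9} = \frac{m}{9}$)
$W = -28$ ($W = - 4 \left(7 + 24 \cdot 0\right) = - 4 \left(7 + 0\right) = \left(-4\right) 7 = -28$)
$W \left(q{\left(0 \right)} + 105\right) = - 28 \left(\frac{1}{9} \cdot 0 + 105\right) = - 28 \left(0 + 105\right) = \left(-28\right) 105 = -2940$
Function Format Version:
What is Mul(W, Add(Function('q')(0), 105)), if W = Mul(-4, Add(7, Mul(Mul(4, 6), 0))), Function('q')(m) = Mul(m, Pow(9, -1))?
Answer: -2940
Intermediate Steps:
Function('q')(m) = Mul(Rational(1, 9), m) (Function('q')(m) = Mul(m, Rational(1, 9)) = Mul(Rational(1, 9), m))
W = -28 (W = Mul(-4, Add(7, Mul(24, 0))) = Mul(-4, Add(7, 0)) = Mul(-4, 7) = -28)
Mul(W, Add(Function('q')(0), 105)) = Mul(-28, Add(Mul(Rational(1, 9), 0), 105)) = Mul(-28, Add(0, 105)) = Mul(-28, 105) = -2940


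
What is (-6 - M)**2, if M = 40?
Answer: 2116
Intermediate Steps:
(-6 - M)**2 = (-6 - 1*40)**2 = (-6 - 40)**2 = (-46)**2 = 2116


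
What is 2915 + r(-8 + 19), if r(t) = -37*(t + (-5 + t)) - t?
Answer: 2275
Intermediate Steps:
r(t) = 185 - 75*t (r(t) = -37*(-5 + 2*t) - t = (185 - 74*t) - t = 185 - 75*t)
2915 + r(-8 + 19) = 2915 + (185 - 75*(-8 + 19)) = 2915 + (185 - 75*11) = 2915 + (185 - 825) = 2915 - 640 = 2275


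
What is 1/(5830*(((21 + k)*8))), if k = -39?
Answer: -1/839520 ≈ -1.1912e-6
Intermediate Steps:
1/(5830*(((21 + k)*8))) = 1/(5830*(((21 - 39)*8))) = 1/(5830*((-18*8))) = (1/5830)/(-144) = (1/5830)*(-1/144) = -1/839520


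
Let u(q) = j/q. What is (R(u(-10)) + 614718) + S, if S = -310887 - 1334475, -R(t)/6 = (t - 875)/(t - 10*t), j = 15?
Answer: -9272290/9 ≈ -1.0303e+6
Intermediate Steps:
u(q) = 15/q
R(t) = 2*(-875 + t)/(3*t) (R(t) = -6*(t - 875)/(t - 10*t) = -6*(-875 + t)/((-9*t)) = -6*(-875 + t)*(-1/(9*t)) = -(-2)*(-875 + t)/(3*t) = 2*(-875 + t)/(3*t))
S = -1645362
(R(u(-10)) + 614718) + S = (2*(-875 + 15/(-10))/(3*((15/(-10)))) + 614718) - 1645362 = (2*(-875 + 15*(-⅒))/(3*((15*(-⅒)))) + 614718) - 1645362 = (2*(-875 - 3/2)/(3*(-3/2)) + 614718) - 1645362 = ((⅔)*(-⅔)*(-1753/2) + 614718) - 1645362 = (3506/9 + 614718) - 1645362 = 5535968/9 - 1645362 = -9272290/9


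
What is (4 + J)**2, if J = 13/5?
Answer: 1089/25 ≈ 43.560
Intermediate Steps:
J = 13/5 (J = 13*(1/5) = 13/5 ≈ 2.6000)
(4 + J)**2 = (4 + 13/5)**2 = (33/5)**2 = 1089/25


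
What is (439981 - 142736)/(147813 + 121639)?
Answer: 297245/269452 ≈ 1.1031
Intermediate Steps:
(439981 - 142736)/(147813 + 121639) = 297245/269452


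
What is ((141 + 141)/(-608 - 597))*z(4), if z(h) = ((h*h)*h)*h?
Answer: -72192/1205 ≈ -59.910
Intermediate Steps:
z(h) = h⁴ (z(h) = (h²*h)*h = h³*h = h⁴)
((141 + 141)/(-608 - 597))*z(4) = ((141 + 141)/(-608 - 597))*4⁴ = (282/(-1205))*256 = (282*(-1/1205))*256 = -282/1205*256 = -72192/1205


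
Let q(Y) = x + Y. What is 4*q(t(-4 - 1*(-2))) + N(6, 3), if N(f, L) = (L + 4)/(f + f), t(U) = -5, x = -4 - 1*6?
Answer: -713/12 ≈ -59.417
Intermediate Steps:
x = -10 (x = -4 - 6 = -10)
N(f, L) = (4 + L)/(2*f) (N(f, L) = (4 + L)/((2*f)) = (4 + L)*(1/(2*f)) = (4 + L)/(2*f))
q(Y) = -10 + Y
4*q(t(-4 - 1*(-2))) + N(6, 3) = 4*(-10 - 5) + (½)*(4 + 3)/6 = 4*(-15) + (½)*(⅙)*7 = -60 + 7/12 = -713/12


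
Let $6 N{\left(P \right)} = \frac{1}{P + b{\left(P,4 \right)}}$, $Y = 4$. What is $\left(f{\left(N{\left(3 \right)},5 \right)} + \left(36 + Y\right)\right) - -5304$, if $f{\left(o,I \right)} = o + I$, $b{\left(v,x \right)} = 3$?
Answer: $\frac{192565}{36} \approx 5349.0$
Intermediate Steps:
$N{\left(P \right)} = \frac{1}{6 \left(3 + P\right)}$ ($N{\left(P \right)} = \frac{1}{6 \left(P + 3\right)} = \frac{1}{6 \left(3 + P\right)}$)
$f{\left(o,I \right)} = I + o$
$\left(f{\left(N{\left(3 \right)},5 \right)} + \left(36 + Y\right)\right) - -5304 = \left(\left(5 + \frac{1}{6 \left(3 + 3\right)}\right) + \left(36 + 4\right)\right) - -5304 = \left(\left(5 + \frac{1}{6 \cdot 6}\right) + 40\right) + 5304 = \left(\left(5 + \frac{1}{6} \cdot \frac{1}{6}\right) + 40\right) + 5304 = \left(\left(5 + \frac{1}{36}\right) + 40\right) + 5304 = \left(\frac{181}{36} + 40\right) + 5304 = \frac{1621}{36} + 5304 = \frac{192565}{36}$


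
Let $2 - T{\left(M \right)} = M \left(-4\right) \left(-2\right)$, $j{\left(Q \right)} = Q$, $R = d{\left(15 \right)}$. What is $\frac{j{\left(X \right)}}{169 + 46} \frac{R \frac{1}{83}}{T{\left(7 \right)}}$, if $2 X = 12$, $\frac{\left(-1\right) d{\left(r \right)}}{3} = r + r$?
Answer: $\frac{2}{3569} \approx 0.00056038$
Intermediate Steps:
$d{\left(r \right)} = - 6 r$ ($d{\left(r \right)} = - 3 \left(r + r\right) = - 3 \cdot 2 r = - 6 r$)
$R = -90$ ($R = \left(-6\right) 15 = -90$)
$X = 6$ ($X = \frac{1}{2} \cdot 12 = 6$)
$T{\left(M \right)} = 2 - 8 M$ ($T{\left(M \right)} = 2 - M \left(-4\right) \left(-2\right) = 2 - - 4 M \left(-2\right) = 2 - 8 M$)
$\frac{j{\left(X \right)}}{169 + 46} \frac{R \frac{1}{83}}{T{\left(7 \right)}} = \frac{1}{169 + 46} \cdot 6 \frac{\left(-90\right) \frac{1}{83}}{2 - 56} = \frac{1}{215} \cdot 6 \frac{\left(-90\right) \frac{1}{83}}{2 - 56} = \frac{1}{215} \cdot 6 \left(- \frac{90}{83 \left(-54\right)}\right) = \frac{6 \left(\left(- \frac{90}{83}\right) \left(- \frac{1}{54}\right)\right)}{215} = \frac{6}{215} \cdot \frac{5}{249} = \frac{2}{3569}$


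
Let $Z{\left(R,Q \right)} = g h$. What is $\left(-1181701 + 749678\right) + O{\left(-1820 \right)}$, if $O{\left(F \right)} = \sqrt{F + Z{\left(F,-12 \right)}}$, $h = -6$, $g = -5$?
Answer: $-432023 + i \sqrt{1790} \approx -4.3202 \cdot 10^{5} + 42.308 i$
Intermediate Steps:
$Z{\left(R,Q \right)} = 30$ ($Z{\left(R,Q \right)} = \left(-5\right) \left(-6\right) = 30$)
$O{\left(F \right)} = \sqrt{30 + F}$ ($O{\left(F \right)} = \sqrt{F + 30} = \sqrt{30 + F}$)
$\left(-1181701 + 749678\right) + O{\left(-1820 \right)} = \left(-1181701 + 749678\right) + \sqrt{30 - 1820} = -432023 + \sqrt{-1790} = -432023 + i \sqrt{1790}$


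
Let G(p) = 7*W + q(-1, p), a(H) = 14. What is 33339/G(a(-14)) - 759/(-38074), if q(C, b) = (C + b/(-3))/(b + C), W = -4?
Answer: -49503772623/42224066 ≈ -1172.4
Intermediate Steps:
q(C, b) = (C - b/3)/(C + b) (q(C, b) = (C + b*(-⅓))/(C + b) = (C - b/3)/(C + b))
G(p) = -28 + (-1 - p/3)/(-1 + p) (G(p) = 7*(-4) + (-1 - p/3)/(-1 + p) = -28 + (-1 - p/3)/(-1 + p))
33339/G(a(-14)) - 759/(-38074) = 33339/(((81 - 85*14)/(3*(-1 + 14)))) - 759/(-38074) = 33339/(((⅓)*(81 - 1190)/13)) - 759*(-1/38074) = 33339/(((⅓)*(1/13)*(-1109))) + 759/38074 = 33339/(-1109/39) + 759/38074 = 33339*(-39/1109) + 759/38074 = -1300221/1109 + 759/38074 = -49503772623/42224066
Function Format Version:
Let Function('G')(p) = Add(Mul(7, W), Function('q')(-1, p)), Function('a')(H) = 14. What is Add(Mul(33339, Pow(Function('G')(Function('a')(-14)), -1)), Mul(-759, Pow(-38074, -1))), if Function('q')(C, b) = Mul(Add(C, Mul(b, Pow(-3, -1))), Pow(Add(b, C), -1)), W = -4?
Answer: Rational(-49503772623, 42224066) ≈ -1172.4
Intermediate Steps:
Function('q')(C, b) = Mul(Pow(Add(C, b), -1), Add(C, Mul(Rational(-1, 3), b))) (Function('q')(C, b) = Mul(Add(C, Mul(b, Rational(-1, 3))), Pow(Add(C, b), -1)) = Mul(Add(C, Mul(Rational(-1, 3), b)), Pow(Add(C, b), -1)) = Mul(Pow(Add(C, b), -1), Add(C, Mul(Rational(-1, 3), b))))
Function('G')(p) = Add(-28, Mul(Pow(Add(-1, p), -1), Add(-1, Mul(Rational(-1, 3), p)))) (Function('G')(p) = Add(Mul(7, -4), Mul(Pow(Add(-1, p), -1), Add(-1, Mul(Rational(-1, 3), p)))) = Add(-28, Mul(Pow(Add(-1, p), -1), Add(-1, Mul(Rational(-1, 3), p)))))
Add(Mul(33339, Pow(Function('G')(Function('a')(-14)), -1)), Mul(-759, Pow(-38074, -1))) = Add(Mul(33339, Pow(Mul(Rational(1, 3), Pow(Add(-1, 14), -1), Add(81, Mul(-85, 14))), -1)), Mul(-759, Pow(-38074, -1))) = Add(Mul(33339, Pow(Mul(Rational(1, 3), Pow(13, -1), Add(81, -1190)), -1)), Mul(-759, Rational(-1, 38074))) = Add(Mul(33339, Pow(Mul(Rational(1, 3), Rational(1, 13), -1109), -1)), Rational(759, 38074)) = Add(Mul(33339, Pow(Rational(-1109, 39), -1)), Rational(759, 38074)) = Add(Mul(33339, Rational(-39, 1109)), Rational(759, 38074)) = Add(Rational(-1300221, 1109), Rational(759, 38074)) = Rational(-49503772623, 42224066)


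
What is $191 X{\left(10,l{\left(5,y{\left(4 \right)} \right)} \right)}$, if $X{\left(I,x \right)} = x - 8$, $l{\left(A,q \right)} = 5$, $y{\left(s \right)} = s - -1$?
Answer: $-573$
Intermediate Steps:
$y{\left(s \right)} = 1 + s$ ($y{\left(s \right)} = s + 1 = 1 + s$)
$X{\left(I,x \right)} = -8 + x$
$191 X{\left(10,l{\left(5,y{\left(4 \right)} \right)} \right)} = 191 \left(-8 + 5\right) = 191 \left(-3\right) = -573$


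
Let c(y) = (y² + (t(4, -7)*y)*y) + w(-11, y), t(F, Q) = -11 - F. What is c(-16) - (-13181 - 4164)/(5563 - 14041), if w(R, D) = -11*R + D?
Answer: -29512307/8478 ≈ -3481.0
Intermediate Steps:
w(R, D) = D - 11*R
c(y) = 121 + y - 14*y² (c(y) = (y² + ((-11 - 1*4)*y)*y) + (y - 11*(-11)) = (y² + ((-11 - 4)*y)*y) + (y + 121) = (y² + (-15*y)*y) + (121 + y) = (y² - 15*y²) + (121 + y) = -14*y² + (121 + y) = 121 + y - 14*y²)
c(-16) - (-13181 - 4164)/(5563 - 14041) = (121 - 16 - 14*(-16)²) - (-13181 - 4164)/(5563 - 14041) = (121 - 16 - 14*256) - (-17345)/(-8478) = (121 - 16 - 3584) - (-17345)*(-1)/8478 = -3479 - 1*17345/8478 = -3479 - 17345/8478 = -29512307/8478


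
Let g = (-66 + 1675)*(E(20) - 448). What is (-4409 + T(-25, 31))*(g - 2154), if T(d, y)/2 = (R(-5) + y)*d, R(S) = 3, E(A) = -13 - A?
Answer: 4741091047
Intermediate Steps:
g = -773929 (g = (-66 + 1675)*((-13 - 1*20) - 448) = 1609*((-13 - 20) - 448) = 1609*(-33 - 448) = 1609*(-481) = -773929)
T(d, y) = 2*d*(3 + y) (T(d, y) = 2*((3 + y)*d) = 2*(d*(3 + y)) = 2*d*(3 + y))
(-4409 + T(-25, 31))*(g - 2154) = (-4409 + 2*(-25)*(3 + 31))*(-773929 - 2154) = (-4409 + 2*(-25)*34)*(-776083) = (-4409 - 1700)*(-776083) = -6109*(-776083) = 4741091047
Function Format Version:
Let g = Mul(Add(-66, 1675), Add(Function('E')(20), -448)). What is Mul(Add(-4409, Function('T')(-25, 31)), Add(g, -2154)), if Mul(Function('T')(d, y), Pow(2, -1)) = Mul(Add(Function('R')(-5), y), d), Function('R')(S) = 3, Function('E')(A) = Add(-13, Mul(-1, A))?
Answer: 4741091047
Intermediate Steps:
g = -773929 (g = Mul(Add(-66, 1675), Add(Add(-13, Mul(-1, 20)), -448)) = Mul(1609, Add(Add(-13, -20), -448)) = Mul(1609, Add(-33, -448)) = Mul(1609, -481) = -773929)
Function('T')(d, y) = Mul(2, d, Add(3, y)) (Function('T')(d, y) = Mul(2, Mul(Add(3, y), d)) = Mul(2, Mul(d, Add(3, y))) = Mul(2, d, Add(3, y)))
Mul(Add(-4409, Function('T')(-25, 31)), Add(g, -2154)) = Mul(Add(-4409, Mul(2, -25, Add(3, 31))), Add(-773929, -2154)) = Mul(Add(-4409, Mul(2, -25, 34)), -776083) = Mul(Add(-4409, -1700), -776083) = Mul(-6109, -776083) = 4741091047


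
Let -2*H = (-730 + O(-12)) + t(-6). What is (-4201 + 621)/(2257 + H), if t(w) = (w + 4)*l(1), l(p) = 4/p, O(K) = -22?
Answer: -3580/2637 ≈ -1.3576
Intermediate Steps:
t(w) = 16 + 4*w (t(w) = (w + 4)*(4/1) = (4 + w)*(4*1) = (4 + w)*4 = 16 + 4*w)
H = 380 (H = -((-730 - 22) + (16 + 4*(-6)))/2 = -(-752 + (16 - 24))/2 = -(-752 - 8)/2 = -½*(-760) = 380)
(-4201 + 621)/(2257 + H) = (-4201 + 621)/(2257 + 380) = -3580/2637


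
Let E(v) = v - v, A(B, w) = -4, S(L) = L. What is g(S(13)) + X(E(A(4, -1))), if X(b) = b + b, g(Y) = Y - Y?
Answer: 0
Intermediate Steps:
E(v) = 0
g(Y) = 0
X(b) = 2*b
g(S(13)) + X(E(A(4, -1))) = 0 + 2*0 = 0 + 0 = 0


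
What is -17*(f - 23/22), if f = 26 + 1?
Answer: -9707/22 ≈ -441.23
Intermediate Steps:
f = 27
-17*(f - 23/22) = -17*(27 - 23/22) = -17*571/22 = -9707/22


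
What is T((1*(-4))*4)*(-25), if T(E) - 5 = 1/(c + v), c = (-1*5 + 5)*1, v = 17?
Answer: -2150/17 ≈ -126.47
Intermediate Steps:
c = 0 (c = (-5 + 5)*1 = 0*1 = 0)
T(E) = 86/17 (T(E) = 5 + 1/(0 + 17) = 5 + 1/17 = 86/17)
T((1*(-4))*4)*(-25) = (86/17)*(-25) = -2150/17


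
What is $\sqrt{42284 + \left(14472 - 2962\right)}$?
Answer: $\sqrt{53794} \approx 231.94$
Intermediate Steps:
$\sqrt{42284 + \left(14472 - 2962\right)} = \sqrt{42284 + 11510} = \sqrt{53794}$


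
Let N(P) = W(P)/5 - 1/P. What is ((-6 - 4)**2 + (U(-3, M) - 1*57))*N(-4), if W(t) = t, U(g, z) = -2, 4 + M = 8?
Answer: -451/20 ≈ -22.550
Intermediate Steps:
M = 4 (M = -4 + 8 = 4)
N(P) = -1/P + P/5 (N(P) = P/5 - 1/P = -1/P + P/5)
((-6 - 4)**2 + (U(-3, M) - 1*57))*N(-4) = ((-6 - 4)**2 + (-2 - 1*57))*(-1/(-4) + (1/5)*(-4)) = ((-10)**2 + (-2 - 57))*(-1*(-1/4) - 4/5) = (100 - 59)*(1/4 - 4/5) = 41*(-11/20) = -451/20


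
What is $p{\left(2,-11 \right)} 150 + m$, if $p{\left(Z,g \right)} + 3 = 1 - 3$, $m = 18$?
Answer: $-732$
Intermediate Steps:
$p{\left(Z,g \right)} = -5$ ($p{\left(Z,g \right)} = -3 + \left(1 - 3\right) = -3 - 2 = -5$)
$p{\left(2,-11 \right)} 150 + m = \left(-5\right) 150 + 18 = -750 + 18 = -732$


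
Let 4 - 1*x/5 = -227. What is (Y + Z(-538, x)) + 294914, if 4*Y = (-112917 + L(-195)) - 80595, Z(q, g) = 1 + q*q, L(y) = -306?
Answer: 1071809/2 ≈ 5.3590e+5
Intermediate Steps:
x = 1155 (x = 20 - 5*(-227) = 20 + 1135 = 1155)
Z(q, g) = 1 + q**2
Y = -96909/2 (Y = ((-112917 - 306) - 80595)/4 = (-113223 - 80595)/4 = (1/4)*(-193818) = -96909/2 ≈ -48455.)
(Y + Z(-538, x)) + 294914 = (-96909/2 + (1 + (-538)**2)) + 294914 = (-96909/2 + (1 + 289444)) + 294914 = (-96909/2 + 289445) + 294914 = 481981/2 + 294914 = 1071809/2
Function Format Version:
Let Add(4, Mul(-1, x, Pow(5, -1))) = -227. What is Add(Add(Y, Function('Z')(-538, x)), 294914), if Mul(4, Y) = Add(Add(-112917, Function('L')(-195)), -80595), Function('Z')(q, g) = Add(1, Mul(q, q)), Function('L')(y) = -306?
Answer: Rational(1071809, 2) ≈ 5.3590e+5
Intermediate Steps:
x = 1155 (x = Add(20, Mul(-5, -227)) = Add(20, 1135) = 1155)
Function('Z')(q, g) = Add(1, Pow(q, 2))
Y = Rational(-96909, 2) (Y = Mul(Rational(1, 4), Add(Add(-112917, -306), -80595)) = Mul(Rational(1, 4), Add(-113223, -80595)) = Mul(Rational(1, 4), -193818) = Rational(-96909, 2) ≈ -48455.)
Add(Add(Y, Function('Z')(-538, x)), 294914) = Add(Add(Rational(-96909, 2), Add(1, Pow(-538, 2))), 294914) = Add(Add(Rational(-96909, 2), Add(1, 289444)), 294914) = Add(Add(Rational(-96909, 2), 289445), 294914) = Add(Rational(481981, 2), 294914) = Rational(1071809, 2)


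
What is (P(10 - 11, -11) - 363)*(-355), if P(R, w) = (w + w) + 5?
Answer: 134900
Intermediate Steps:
P(R, w) = 5 + 2*w (P(R, w) = 2*w + 5 = 5 + 2*w)
(P(10 - 11, -11) - 363)*(-355) = ((5 + 2*(-11)) - 363)*(-355) = ((5 - 22) - 363)*(-355) = (-17 - 363)*(-355) = -380*(-355) = 134900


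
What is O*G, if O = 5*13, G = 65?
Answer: 4225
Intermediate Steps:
O = 65
O*G = 65*65 = 4225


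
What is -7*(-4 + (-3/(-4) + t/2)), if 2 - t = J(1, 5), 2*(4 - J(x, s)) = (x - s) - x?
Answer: 77/2 ≈ 38.500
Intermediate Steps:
J(x, s) = 4 + s/2 (J(x, s) = 4 - ((x - s) - x)/2 = 4 - (-1)*s/2 = 4 + s/2)
t = -9/2 (t = 2 - (4 + (½)*5) = 2 - (4 + 5/2) = 2 - 1*13/2 = 2 - 13/2 = -9/2 ≈ -4.5000)
-7*(-4 + (-3/(-4) + t/2)) = -7*(-4 + (-3/(-4) - 9/2/2)) = -7*(-4 + (-3*(-¼) - 9/2*½)) = -7*(-4 + (¾ - 9/4)) = -7*(-4 - 3/2) = -7*(-11/2) = 77/2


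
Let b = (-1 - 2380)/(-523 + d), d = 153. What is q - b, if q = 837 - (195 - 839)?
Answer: 545589/370 ≈ 1474.6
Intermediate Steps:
b = 2381/370 (b = (-1 - 2380)/(-523 + 153) = -2381/(-370) = -2381*(-1/370) = 2381/370 ≈ 6.4351)
q = 1481 (q = 837 - 1*(-644) = 837 + 644 = 1481)
q - b = 1481 - 1*2381/370 = 1481 - 2381/370 = 545589/370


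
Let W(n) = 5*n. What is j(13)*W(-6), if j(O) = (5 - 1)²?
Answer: -480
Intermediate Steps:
j(O) = 16 (j(O) = 4² = 16)
j(13)*W(-6) = 16*(5*(-6)) = 16*(-30) = -480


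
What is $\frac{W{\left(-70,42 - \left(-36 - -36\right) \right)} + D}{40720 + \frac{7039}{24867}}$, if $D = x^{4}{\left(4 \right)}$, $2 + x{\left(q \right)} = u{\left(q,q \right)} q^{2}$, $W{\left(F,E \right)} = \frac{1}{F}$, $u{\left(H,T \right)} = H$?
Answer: $\frac{25721020286973}{70881389530} \approx 362.87$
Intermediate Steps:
$x{\left(q \right)} = -2 + q^{3}$ ($x{\left(q \right)} = -2 + q q^{2} = -2 + q^{3}$)
$D = 14776336$ ($D = \left(-2 + 4^{3}\right)^{4} = \left(-2 + 64\right)^{4} = 62^{4} = 14776336$)
$\frac{W{\left(-70,42 - \left(-36 - -36\right) \right)} + D}{40720 + \frac{7039}{24867}} = \frac{\frac{1}{-70} + 14776336}{40720 + \frac{7039}{24867}} = \frac{- \frac{1}{70} + 14776336}{40720 + 7039 \cdot \frac{1}{24867}} = \frac{1034343519}{70 \left(40720 + \frac{7039}{24867}\right)} = \frac{1034343519}{70 \cdot \frac{1012591279}{24867}} = \frac{1034343519}{70} \cdot \frac{24867}{1012591279} = \frac{25721020286973}{70881389530}$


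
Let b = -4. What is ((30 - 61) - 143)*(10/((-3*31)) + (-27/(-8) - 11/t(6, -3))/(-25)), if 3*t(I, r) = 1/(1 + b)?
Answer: 2266843/3100 ≈ 731.24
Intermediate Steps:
t(I, r) = -1/9 (t(I, r) = 1/(3*(1 - 4)) = (1/3)/(-3) = (1/3)*(-1/3) = -1/9)
((30 - 61) - 143)*(10/((-3*31)) + (-27/(-8) - 11/t(6, -3))/(-25)) = ((30 - 61) - 143)*(10/((-3*31)) + (-27/(-8) - 11/(-1/9))/(-25)) = (-31 - 143)*(10/(-93) + (-27*(-1/8) - 11*(-9))*(-1/25)) = -174*(10*(-1/93) + (27/8 + 99)*(-1/25)) = -174*(-10/93 + (819/8)*(-1/25)) = -174*(-10/93 - 819/200) = -174*(-78167/18600) = 2266843/3100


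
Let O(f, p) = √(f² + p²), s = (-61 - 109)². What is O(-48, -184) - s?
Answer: -28900 + 8*√565 ≈ -28710.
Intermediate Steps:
s = 28900 (s = (-170)² = 28900)
O(-48, -184) - s = √((-48)² + (-184)²) - 1*28900 = √(2304 + 33856) - 28900 = √36160 - 28900 = 8*√565 - 28900 = -28900 + 8*√565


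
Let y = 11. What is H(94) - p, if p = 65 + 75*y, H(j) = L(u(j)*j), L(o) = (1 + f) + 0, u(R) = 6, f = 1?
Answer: -888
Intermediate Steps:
L(o) = 2 (L(o) = (1 + 1) + 0 = 2 + 0 = 2)
H(j) = 2
p = 890 (p = 65 + 75*11 = 65 + 825 = 890)
H(94) - p = 2 - 1*890 = 2 - 890 = -888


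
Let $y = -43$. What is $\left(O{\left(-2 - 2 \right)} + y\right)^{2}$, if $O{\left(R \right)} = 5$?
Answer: $1444$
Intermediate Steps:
$\left(O{\left(-2 - 2 \right)} + y\right)^{2} = \left(5 - 43\right)^{2} = \left(-38\right)^{2} = 1444$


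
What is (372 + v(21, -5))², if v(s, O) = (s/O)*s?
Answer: 2013561/25 ≈ 80543.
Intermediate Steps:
v(s, O) = s²/O
(372 + v(21, -5))² = (372 + 21²/(-5))² = (372 - ⅕*441)² = (372 - 441/5)² = (1419/5)² = 2013561/25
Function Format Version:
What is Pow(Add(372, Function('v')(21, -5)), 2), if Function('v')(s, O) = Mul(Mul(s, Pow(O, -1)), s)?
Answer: Rational(2013561, 25) ≈ 80543.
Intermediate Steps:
Function('v')(s, O) = Mul(Pow(O, -1), Pow(s, 2))
Pow(Add(372, Function('v')(21, -5)), 2) = Pow(Add(372, Mul(Pow(-5, -1), Pow(21, 2))), 2) = Pow(Add(372, Mul(Rational(-1, 5), 441)), 2) = Pow(Add(372, Rational(-441, 5)), 2) = Pow(Rational(1419, 5), 2) = Rational(2013561, 25)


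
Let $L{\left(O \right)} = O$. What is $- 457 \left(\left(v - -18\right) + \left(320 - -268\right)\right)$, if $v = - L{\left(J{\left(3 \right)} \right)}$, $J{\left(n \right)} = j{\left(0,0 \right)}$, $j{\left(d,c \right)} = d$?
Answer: $-276942$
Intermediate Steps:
$J{\left(n \right)} = 0$
$v = 0$ ($v = \left(-1\right) 0 = 0$)
$- 457 \left(\left(v - -18\right) + \left(320 - -268\right)\right) = - 457 \left(\left(0 - -18\right) + \left(320 - -268\right)\right) = - 457 \left(\left(0 + 18\right) + \left(320 + 268\right)\right) = - 457 \left(18 + 588\right) = \left(-457\right) 606 = -276942$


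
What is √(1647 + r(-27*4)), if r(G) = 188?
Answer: √1835 ≈ 42.837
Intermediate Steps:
√(1647 + r(-27*4)) = √(1647 + 188) = √1835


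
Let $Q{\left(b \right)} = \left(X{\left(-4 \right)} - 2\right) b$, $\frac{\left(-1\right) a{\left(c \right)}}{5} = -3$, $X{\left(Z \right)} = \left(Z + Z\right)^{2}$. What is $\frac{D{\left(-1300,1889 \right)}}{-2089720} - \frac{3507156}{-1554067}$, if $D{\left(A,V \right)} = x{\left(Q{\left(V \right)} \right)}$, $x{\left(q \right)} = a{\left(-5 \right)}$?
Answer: $\frac{1465790145063}{649512978248} \approx 2.2568$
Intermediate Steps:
$X{\left(Z \right)} = 4 Z^{2}$ ($X{\left(Z \right)} = \left(2 Z\right)^{2} = 4 Z^{2}$)
$a{\left(c \right)} = 15$ ($a{\left(c \right)} = \left(-5\right) \left(-3\right) = 15$)
$Q{\left(b \right)} = 62 b$ ($Q{\left(b \right)} = \left(4 \left(-4\right)^{2} - 2\right) b = \left(4 \cdot 16 - 2\right) b = \left(64 - 2\right) b = 62 b$)
$x{\left(q \right)} = 15$
$D{\left(A,V \right)} = 15$
$\frac{D{\left(-1300,1889 \right)}}{-2089720} - \frac{3507156}{-1554067} = \frac{15}{-2089720} - \frac{3507156}{-1554067} = 15 \left(- \frac{1}{2089720}\right) - - \frac{3507156}{1554067} = - \frac{3}{417944} + \frac{3507156}{1554067} = \frac{1465790145063}{649512978248}$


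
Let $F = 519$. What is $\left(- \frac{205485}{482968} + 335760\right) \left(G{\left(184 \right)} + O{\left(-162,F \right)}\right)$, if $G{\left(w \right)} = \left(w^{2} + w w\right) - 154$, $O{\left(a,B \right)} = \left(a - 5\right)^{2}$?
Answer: $\frac{15477793393722165}{482968} \approx 3.2047 \cdot 10^{10}$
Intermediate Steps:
$O{\left(a,B \right)} = \left(-5 + a\right)^{2}$
$G{\left(w \right)} = -154 + 2 w^{2}$ ($G{\left(w \right)} = \left(w^{2} + w^{2}\right) - 154 = 2 w^{2} - 154 = -154 + 2 w^{2}$)
$\left(- \frac{205485}{482968} + 335760\right) \left(G{\left(184 \right)} + O{\left(-162,F \right)}\right) = \left(- \frac{205485}{482968} + 335760\right) \left(\left(-154 + 2 \cdot 184^{2}\right) + \left(-5 - 162\right)^{2}\right) = \left(\left(-205485\right) \frac{1}{482968} + 335760\right) \left(\left(-154 + 2 \cdot 33856\right) + \left(-167\right)^{2}\right) = \left(- \frac{205485}{482968} + 335760\right) \left(\left(-154 + 67712\right) + 27889\right) = \frac{162161130195 \left(67558 + 27889\right)}{482968} = \frac{162161130195}{482968} \cdot 95447 = \frac{15477793393722165}{482968}$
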